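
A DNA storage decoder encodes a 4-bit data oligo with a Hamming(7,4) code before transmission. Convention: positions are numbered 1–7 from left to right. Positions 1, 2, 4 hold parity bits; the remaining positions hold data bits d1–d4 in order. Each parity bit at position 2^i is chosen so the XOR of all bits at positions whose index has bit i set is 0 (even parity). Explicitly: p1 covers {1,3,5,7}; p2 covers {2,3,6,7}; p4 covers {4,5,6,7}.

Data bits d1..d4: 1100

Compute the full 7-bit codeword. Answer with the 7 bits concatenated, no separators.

0111100

Place data at non-parity positions: p1 p2 1 p4 1 0 0
p1 (pos 1,3,5,7): XOR of data positions = 1⊕1⊕0 = 0
p2 (pos 2,3,6,7): XOR of data positions = 1⊕0⊕0 = 1
p4 (pos 4,5,6,7): XOR of data positions = 1⊕0⊕0 = 1
Codeword: 0111100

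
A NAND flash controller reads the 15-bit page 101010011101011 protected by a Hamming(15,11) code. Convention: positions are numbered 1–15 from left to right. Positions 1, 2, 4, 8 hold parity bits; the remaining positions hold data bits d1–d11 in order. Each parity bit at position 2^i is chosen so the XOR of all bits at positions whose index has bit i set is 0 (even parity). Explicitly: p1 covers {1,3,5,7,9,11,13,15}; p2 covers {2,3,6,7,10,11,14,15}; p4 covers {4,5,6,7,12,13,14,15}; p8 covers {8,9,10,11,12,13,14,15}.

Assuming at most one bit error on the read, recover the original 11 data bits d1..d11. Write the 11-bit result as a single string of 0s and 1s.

s1 (pos 1,3,5,7,9,11,13,15): 1⊕1⊕1⊕0⊕1⊕0⊕0⊕1 = 1
s2 (pos 2,3,6,7,10,11,14,15): 0⊕1⊕0⊕0⊕1⊕0⊕1⊕1 = 0
s4 (pos 4,5,6,7,12,13,14,15): 0⊕1⊕0⊕0⊕1⊕0⊕1⊕1 = 0
s8 (pos 8,9,10,11,12,13,14,15): 1⊕1⊕1⊕0⊕1⊕0⊕1⊕1 = 0
Syndrome s8…s1 = 0001 → error at position 1.
Flip position 1: 101010011101011 → 001010011101011
Read data bits from positions 3,5,6,7,9,10,11,12,13,14,15: 11001101011

11001101011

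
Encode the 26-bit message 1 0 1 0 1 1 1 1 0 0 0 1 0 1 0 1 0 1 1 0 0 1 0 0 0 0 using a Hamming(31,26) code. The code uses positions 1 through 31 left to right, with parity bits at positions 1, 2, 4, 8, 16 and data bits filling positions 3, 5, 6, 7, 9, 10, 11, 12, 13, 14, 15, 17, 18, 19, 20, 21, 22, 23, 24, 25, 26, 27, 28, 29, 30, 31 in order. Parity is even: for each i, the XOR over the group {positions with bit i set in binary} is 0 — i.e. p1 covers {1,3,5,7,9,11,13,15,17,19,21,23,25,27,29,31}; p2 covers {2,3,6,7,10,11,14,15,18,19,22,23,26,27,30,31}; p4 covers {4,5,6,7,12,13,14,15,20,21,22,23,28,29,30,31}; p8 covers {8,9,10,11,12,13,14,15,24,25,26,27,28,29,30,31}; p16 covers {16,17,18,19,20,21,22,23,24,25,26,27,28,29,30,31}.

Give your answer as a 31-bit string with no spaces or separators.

0110010011110000101010110010000

Place data at non-parity positions: p1 p2 1 p4 0 1 0 p8 1 1 1 1 0 0 0 p16 1 0 1 0 1 0 1 1 0 0 1 0 0 0 0
p1 (pos 1,3,5,7,9,11,13,15,17,19,21,23,25,27,29,31): XOR of data positions = 1⊕0⊕0⊕1⊕1⊕0⊕0⊕1⊕1⊕1⊕1⊕0⊕1⊕0⊕0 = 0
p2 (pos 2,3,6,7,10,11,14,15,18,19,22,23,26,27,30,31): XOR of data positions = 1⊕1⊕0⊕1⊕1⊕0⊕0⊕0⊕1⊕0⊕1⊕0⊕1⊕0⊕0 = 1
p4 (pos 4,5,6,7,12,13,14,15,20,21,22,23,28,29,30,31): XOR of data positions = 0⊕1⊕0⊕1⊕0⊕0⊕0⊕0⊕1⊕0⊕1⊕0⊕0⊕0⊕0 = 0
p8 (pos 8,9,10,11,12,13,14,15,24,25,26,27,28,29,30,31): XOR of data positions = 1⊕1⊕1⊕1⊕0⊕0⊕0⊕1⊕0⊕0⊕1⊕0⊕0⊕0⊕0 = 0
p16 (pos 16,17,18,19,20,21,22,23,24,25,26,27,28,29,30,31): XOR of data positions = 1⊕0⊕1⊕0⊕1⊕0⊕1⊕1⊕0⊕0⊕1⊕0⊕0⊕0⊕0 = 0
Codeword: 0110010011110000101010110010000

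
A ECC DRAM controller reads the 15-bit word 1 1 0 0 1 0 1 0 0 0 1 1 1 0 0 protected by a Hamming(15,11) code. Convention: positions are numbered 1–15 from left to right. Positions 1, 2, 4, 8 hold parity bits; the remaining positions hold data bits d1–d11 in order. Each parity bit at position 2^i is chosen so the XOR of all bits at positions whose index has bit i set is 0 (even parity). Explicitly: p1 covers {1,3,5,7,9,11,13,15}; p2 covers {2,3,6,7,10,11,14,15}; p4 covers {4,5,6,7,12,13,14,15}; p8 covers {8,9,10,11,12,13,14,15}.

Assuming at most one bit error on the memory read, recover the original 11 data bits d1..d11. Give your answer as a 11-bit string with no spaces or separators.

01010001100

s1 (pos 1,3,5,7,9,11,13,15): 1⊕0⊕1⊕1⊕0⊕1⊕1⊕0 = 1
s2 (pos 2,3,6,7,10,11,14,15): 1⊕0⊕0⊕1⊕0⊕1⊕0⊕0 = 1
s4 (pos 4,5,6,7,12,13,14,15): 0⊕1⊕0⊕1⊕1⊕1⊕0⊕0 = 0
s8 (pos 8,9,10,11,12,13,14,15): 0⊕0⊕0⊕1⊕1⊕1⊕0⊕0 = 1
Syndrome s8…s1 = 1011 → error at position 11.
Flip position 11: 110010100011100 → 110010100001100
Read data bits from positions 3,5,6,7,9,10,11,12,13,14,15: 01010001100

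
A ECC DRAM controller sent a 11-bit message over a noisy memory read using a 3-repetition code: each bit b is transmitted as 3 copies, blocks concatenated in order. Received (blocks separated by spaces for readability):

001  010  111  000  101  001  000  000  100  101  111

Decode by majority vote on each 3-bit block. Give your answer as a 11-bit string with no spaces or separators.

Block 1 (001): 1 one → 0
Block 2 (010): 1 one → 0
Block 3 (111): 3 ones → 1
Block 4 (000): 0 ones → 0
Block 5 (101): 2 ones → 1
Block 6 (001): 1 one → 0
Block 7 (000): 0 ones → 0
Block 8 (000): 0 ones → 0
Block 9 (100): 1 one → 0
Block 10 (101): 2 ones → 1
Block 11 (111): 3 ones → 1

00101000011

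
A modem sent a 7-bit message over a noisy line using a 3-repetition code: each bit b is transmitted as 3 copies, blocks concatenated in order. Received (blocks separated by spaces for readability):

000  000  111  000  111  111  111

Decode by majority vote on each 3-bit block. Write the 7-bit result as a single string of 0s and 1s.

Block 1 (000): 0 ones → 0
Block 2 (000): 0 ones → 0
Block 3 (111): 3 ones → 1
Block 4 (000): 0 ones → 0
Block 5 (111): 3 ones → 1
Block 6 (111): 3 ones → 1
Block 7 (111): 3 ones → 1

0010111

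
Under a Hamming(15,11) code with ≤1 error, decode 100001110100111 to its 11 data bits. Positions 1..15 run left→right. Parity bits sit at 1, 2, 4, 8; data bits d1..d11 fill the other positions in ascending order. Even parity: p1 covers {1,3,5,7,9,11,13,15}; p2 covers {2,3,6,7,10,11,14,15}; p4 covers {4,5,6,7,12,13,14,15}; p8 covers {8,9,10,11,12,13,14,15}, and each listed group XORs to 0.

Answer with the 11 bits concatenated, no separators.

s1 (pos 1,3,5,7,9,11,13,15): 1⊕0⊕0⊕1⊕0⊕0⊕1⊕1 = 0
s2 (pos 2,3,6,7,10,11,14,15): 0⊕0⊕1⊕1⊕1⊕0⊕1⊕1 = 1
s4 (pos 4,5,6,7,12,13,14,15): 0⊕0⊕1⊕1⊕0⊕1⊕1⊕1 = 1
s8 (pos 8,9,10,11,12,13,14,15): 1⊕0⊕1⊕0⊕0⊕1⊕1⊕1 = 1
Syndrome s8…s1 = 1110 → error at position 14.
Flip position 14: 100001110100111 → 100001110100101
Read data bits from positions 3,5,6,7,9,10,11,12,13,14,15: 00110100101

00110100101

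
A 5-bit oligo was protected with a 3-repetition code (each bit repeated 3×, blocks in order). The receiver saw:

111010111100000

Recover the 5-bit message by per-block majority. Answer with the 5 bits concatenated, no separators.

10100

Block 1 (111): 3 ones → 1
Block 2 (010): 1 one → 0
Block 3 (111): 3 ones → 1
Block 4 (100): 1 one → 0
Block 5 (000): 0 ones → 0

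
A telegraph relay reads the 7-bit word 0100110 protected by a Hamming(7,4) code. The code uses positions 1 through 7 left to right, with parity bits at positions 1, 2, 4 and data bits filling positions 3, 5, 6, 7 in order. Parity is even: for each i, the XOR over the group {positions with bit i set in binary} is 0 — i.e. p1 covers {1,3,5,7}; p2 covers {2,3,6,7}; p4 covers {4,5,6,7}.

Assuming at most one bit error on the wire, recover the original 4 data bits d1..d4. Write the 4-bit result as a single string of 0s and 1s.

s1 (pos 1,3,5,7): 0⊕0⊕1⊕0 = 1
s2 (pos 2,3,6,7): 1⊕0⊕1⊕0 = 0
s4 (pos 4,5,6,7): 0⊕1⊕1⊕0 = 0
Syndrome s4…s1 = 001 → error at position 1.
Flip position 1: 0100110 → 1100110
Read data bits from positions 3,5,6,7: 0110

0110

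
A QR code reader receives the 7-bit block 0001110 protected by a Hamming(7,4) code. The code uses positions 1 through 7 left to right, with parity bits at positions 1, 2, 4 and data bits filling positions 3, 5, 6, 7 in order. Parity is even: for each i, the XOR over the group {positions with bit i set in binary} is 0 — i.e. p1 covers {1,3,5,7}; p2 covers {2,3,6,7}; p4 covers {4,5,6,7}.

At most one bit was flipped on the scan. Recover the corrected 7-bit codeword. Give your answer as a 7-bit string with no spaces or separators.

0001111

s1 (pos 1,3,5,7): 0⊕0⊕1⊕0 = 1
s2 (pos 2,3,6,7): 0⊕0⊕1⊕0 = 1
s4 (pos 4,5,6,7): 1⊕1⊕1⊕0 = 1
Syndrome s4…s1 = 111 → error at position 7.
Flip position 7: 0001110 → 0001111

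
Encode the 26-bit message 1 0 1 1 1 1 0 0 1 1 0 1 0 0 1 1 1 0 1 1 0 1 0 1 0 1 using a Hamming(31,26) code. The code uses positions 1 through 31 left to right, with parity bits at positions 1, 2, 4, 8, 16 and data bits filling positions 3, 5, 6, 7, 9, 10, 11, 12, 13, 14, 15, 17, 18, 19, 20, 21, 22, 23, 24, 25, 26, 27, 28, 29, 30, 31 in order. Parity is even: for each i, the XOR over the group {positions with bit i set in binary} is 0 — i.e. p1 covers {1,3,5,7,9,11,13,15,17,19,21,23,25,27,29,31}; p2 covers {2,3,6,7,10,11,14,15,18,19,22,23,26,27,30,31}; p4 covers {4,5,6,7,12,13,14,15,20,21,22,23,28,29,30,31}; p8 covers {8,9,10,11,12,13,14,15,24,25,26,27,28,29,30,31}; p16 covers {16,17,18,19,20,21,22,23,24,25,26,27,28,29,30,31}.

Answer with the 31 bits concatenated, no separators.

Place data at non-parity positions: p1 p2 1 p4 0 1 1 p8 1 1 0 0 1 1 0 p16 1 0 0 1 1 1 0 1 1 0 1 0 1 0 1
p1 (pos 1,3,5,7,9,11,13,15,17,19,21,23,25,27,29,31): XOR of data positions = 1⊕0⊕1⊕1⊕0⊕1⊕0⊕1⊕0⊕1⊕0⊕1⊕1⊕1⊕1 = 0
p2 (pos 2,3,6,7,10,11,14,15,18,19,22,23,26,27,30,31): XOR of data positions = 1⊕1⊕1⊕1⊕0⊕1⊕0⊕0⊕0⊕1⊕0⊕0⊕1⊕0⊕1 = 0
p4 (pos 4,5,6,7,12,13,14,15,20,21,22,23,28,29,30,31): XOR of data positions = 0⊕1⊕1⊕0⊕1⊕1⊕0⊕1⊕1⊕1⊕0⊕0⊕1⊕0⊕1 = 1
p8 (pos 8,9,10,11,12,13,14,15,24,25,26,27,28,29,30,31): XOR of data positions = 1⊕1⊕0⊕0⊕1⊕1⊕0⊕1⊕1⊕0⊕1⊕0⊕1⊕0⊕1 = 1
p16 (pos 16,17,18,19,20,21,22,23,24,25,26,27,28,29,30,31): XOR of data positions = 1⊕0⊕0⊕1⊕1⊕1⊕0⊕1⊕1⊕0⊕1⊕0⊕1⊕0⊕1 = 1
Codeword: 0011011111001101100111011010101

0011011111001101100111011010101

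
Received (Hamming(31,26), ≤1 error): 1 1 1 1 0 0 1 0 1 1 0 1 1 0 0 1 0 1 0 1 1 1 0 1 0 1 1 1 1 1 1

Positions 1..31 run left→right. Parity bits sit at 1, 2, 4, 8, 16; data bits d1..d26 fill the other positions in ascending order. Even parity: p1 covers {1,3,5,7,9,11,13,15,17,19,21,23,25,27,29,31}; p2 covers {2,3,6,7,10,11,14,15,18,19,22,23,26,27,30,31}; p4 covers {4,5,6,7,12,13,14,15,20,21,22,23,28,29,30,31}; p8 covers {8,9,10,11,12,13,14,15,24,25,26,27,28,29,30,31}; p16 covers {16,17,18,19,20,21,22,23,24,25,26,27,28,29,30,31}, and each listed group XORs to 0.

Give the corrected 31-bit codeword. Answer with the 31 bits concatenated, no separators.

1111001011010001010111010111111

s1 (pos 1,3,5,7,9,11,13,15,17,19,21,23,25,27,29,31): 1⊕1⊕0⊕1⊕1⊕0⊕1⊕0⊕0⊕0⊕1⊕0⊕0⊕1⊕1⊕1 = 1
s2 (pos 2,3,6,7,10,11,14,15,18,19,22,23,26,27,30,31): 1⊕1⊕0⊕1⊕1⊕0⊕0⊕0⊕1⊕0⊕1⊕0⊕1⊕1⊕1⊕1 = 0
s4 (pos 4,5,6,7,12,13,14,15,20,21,22,23,28,29,30,31): 1⊕0⊕0⊕1⊕1⊕1⊕0⊕0⊕1⊕1⊕1⊕0⊕1⊕1⊕1⊕1 = 1
s8 (pos 8,9,10,11,12,13,14,15,24,25,26,27,28,29,30,31): 0⊕1⊕1⊕0⊕1⊕1⊕0⊕0⊕1⊕0⊕1⊕1⊕1⊕1⊕1⊕1 = 1
s16 (pos 16,17,18,19,20,21,22,23,24,25,26,27,28,29,30,31): 1⊕0⊕1⊕0⊕1⊕1⊕1⊕0⊕1⊕0⊕1⊕1⊕1⊕1⊕1⊕1 = 0
Syndrome s16…s1 = 01101 → error at position 13.
Flip position 13: 1111001011011001010111010111111 → 1111001011010001010111010111111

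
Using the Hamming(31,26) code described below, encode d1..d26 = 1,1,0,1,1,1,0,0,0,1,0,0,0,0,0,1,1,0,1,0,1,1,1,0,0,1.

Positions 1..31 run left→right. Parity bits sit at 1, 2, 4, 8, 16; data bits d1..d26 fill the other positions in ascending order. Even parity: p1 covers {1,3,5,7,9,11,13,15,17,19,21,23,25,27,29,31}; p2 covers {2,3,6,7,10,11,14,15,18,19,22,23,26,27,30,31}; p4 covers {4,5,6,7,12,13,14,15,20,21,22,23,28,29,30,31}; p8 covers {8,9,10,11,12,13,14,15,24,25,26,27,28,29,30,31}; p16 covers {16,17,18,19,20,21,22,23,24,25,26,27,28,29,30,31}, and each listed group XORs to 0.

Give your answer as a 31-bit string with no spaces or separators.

1011101011000101000011010111001

Place data at non-parity positions: p1 p2 1 p4 1 0 1 p8 1 1 0 0 0 1 0 p16 0 0 0 0 1 1 0 1 0 1 1 1 0 0 1
p1 (pos 1,3,5,7,9,11,13,15,17,19,21,23,25,27,29,31): XOR of data positions = 1⊕1⊕1⊕1⊕0⊕0⊕0⊕0⊕0⊕1⊕0⊕0⊕1⊕0⊕1 = 1
p2 (pos 2,3,6,7,10,11,14,15,18,19,22,23,26,27,30,31): XOR of data positions = 1⊕0⊕1⊕1⊕0⊕1⊕0⊕0⊕0⊕1⊕0⊕1⊕1⊕0⊕1 = 0
p4 (pos 4,5,6,7,12,13,14,15,20,21,22,23,28,29,30,31): XOR of data positions = 1⊕0⊕1⊕0⊕0⊕1⊕0⊕0⊕1⊕1⊕0⊕1⊕0⊕0⊕1 = 1
p8 (pos 8,9,10,11,12,13,14,15,24,25,26,27,28,29,30,31): XOR of data positions = 1⊕1⊕0⊕0⊕0⊕1⊕0⊕1⊕0⊕1⊕1⊕1⊕0⊕0⊕1 = 0
p16 (pos 16,17,18,19,20,21,22,23,24,25,26,27,28,29,30,31): XOR of data positions = 0⊕0⊕0⊕0⊕1⊕1⊕0⊕1⊕0⊕1⊕1⊕1⊕0⊕0⊕1 = 1
Codeword: 1011101011000101000011010111001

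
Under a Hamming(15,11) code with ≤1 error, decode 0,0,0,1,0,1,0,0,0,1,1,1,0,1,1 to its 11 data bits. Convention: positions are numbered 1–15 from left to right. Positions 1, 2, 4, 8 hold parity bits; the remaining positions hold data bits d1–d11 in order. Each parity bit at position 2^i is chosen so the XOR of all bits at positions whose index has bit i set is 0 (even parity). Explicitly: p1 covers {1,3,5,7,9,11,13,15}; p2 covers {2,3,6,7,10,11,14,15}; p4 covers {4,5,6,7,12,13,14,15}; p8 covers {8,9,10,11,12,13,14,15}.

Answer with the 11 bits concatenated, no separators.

s1 (pos 1,3,5,7,9,11,13,15): 0⊕0⊕0⊕0⊕0⊕1⊕0⊕1 = 0
s2 (pos 2,3,6,7,10,11,14,15): 0⊕0⊕1⊕0⊕1⊕1⊕1⊕1 = 1
s4 (pos 4,5,6,7,12,13,14,15): 1⊕0⊕1⊕0⊕1⊕0⊕1⊕1 = 1
s8 (pos 8,9,10,11,12,13,14,15): 0⊕0⊕1⊕1⊕1⊕0⊕1⊕1 = 1
Syndrome s8…s1 = 1110 → error at position 14.
Flip position 14: 000101000111011 → 000101000111001
Read data bits from positions 3,5,6,7,9,10,11,12,13,14,15: 00100111001

00100111001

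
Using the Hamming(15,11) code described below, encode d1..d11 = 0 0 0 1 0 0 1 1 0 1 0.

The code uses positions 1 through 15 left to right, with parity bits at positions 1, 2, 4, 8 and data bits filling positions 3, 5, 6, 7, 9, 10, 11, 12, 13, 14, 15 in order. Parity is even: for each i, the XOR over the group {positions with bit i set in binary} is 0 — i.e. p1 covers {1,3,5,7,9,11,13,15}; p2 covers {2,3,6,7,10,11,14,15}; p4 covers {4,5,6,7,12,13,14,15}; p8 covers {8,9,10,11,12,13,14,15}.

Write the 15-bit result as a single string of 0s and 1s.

010100110011010

Place data at non-parity positions: p1 p2 0 p4 0 0 1 p8 0 0 1 1 0 1 0
p1 (pos 1,3,5,7,9,11,13,15): XOR of data positions = 0⊕0⊕1⊕0⊕1⊕0⊕0 = 0
p2 (pos 2,3,6,7,10,11,14,15): XOR of data positions = 0⊕0⊕1⊕0⊕1⊕1⊕0 = 1
p4 (pos 4,5,6,7,12,13,14,15): XOR of data positions = 0⊕0⊕1⊕1⊕0⊕1⊕0 = 1
p8 (pos 8,9,10,11,12,13,14,15): XOR of data positions = 0⊕0⊕1⊕1⊕0⊕1⊕0 = 1
Codeword: 010100110011010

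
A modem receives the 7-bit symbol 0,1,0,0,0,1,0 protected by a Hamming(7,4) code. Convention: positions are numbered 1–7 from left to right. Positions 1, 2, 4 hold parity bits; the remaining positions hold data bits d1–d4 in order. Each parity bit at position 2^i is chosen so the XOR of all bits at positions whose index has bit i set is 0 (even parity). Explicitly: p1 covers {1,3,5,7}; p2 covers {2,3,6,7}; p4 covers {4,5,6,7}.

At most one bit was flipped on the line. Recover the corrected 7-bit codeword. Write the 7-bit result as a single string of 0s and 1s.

0101010

s1 (pos 1,3,5,7): 0⊕0⊕0⊕0 = 0
s2 (pos 2,3,6,7): 1⊕0⊕1⊕0 = 0
s4 (pos 4,5,6,7): 0⊕0⊕1⊕0 = 1
Syndrome s4…s1 = 100 → error at position 4.
Flip position 4: 0100010 → 0101010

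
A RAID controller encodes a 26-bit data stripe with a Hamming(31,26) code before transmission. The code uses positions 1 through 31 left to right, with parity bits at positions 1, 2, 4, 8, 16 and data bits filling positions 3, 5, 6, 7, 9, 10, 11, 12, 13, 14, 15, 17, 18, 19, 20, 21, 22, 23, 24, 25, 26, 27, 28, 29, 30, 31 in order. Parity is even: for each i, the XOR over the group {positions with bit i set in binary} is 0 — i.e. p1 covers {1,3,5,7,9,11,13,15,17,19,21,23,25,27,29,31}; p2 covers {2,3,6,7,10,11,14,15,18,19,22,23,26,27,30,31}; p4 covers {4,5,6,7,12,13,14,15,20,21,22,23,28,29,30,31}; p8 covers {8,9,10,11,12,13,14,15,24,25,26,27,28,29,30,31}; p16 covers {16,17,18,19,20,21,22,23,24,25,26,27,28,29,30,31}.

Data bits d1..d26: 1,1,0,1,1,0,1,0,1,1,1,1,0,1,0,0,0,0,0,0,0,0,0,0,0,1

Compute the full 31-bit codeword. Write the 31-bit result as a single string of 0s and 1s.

0110101010101111101000000000001

Place data at non-parity positions: p1 p2 1 p4 1 0 1 p8 1 0 1 0 1 1 1 p16 1 0 1 0 0 0 0 0 0 0 0 0 0 0 1
p1 (pos 1,3,5,7,9,11,13,15,17,19,21,23,25,27,29,31): XOR of data positions = 1⊕1⊕1⊕1⊕1⊕1⊕1⊕1⊕1⊕0⊕0⊕0⊕0⊕0⊕1 = 0
p2 (pos 2,3,6,7,10,11,14,15,18,19,22,23,26,27,30,31): XOR of data positions = 1⊕0⊕1⊕0⊕1⊕1⊕1⊕0⊕1⊕0⊕0⊕0⊕0⊕0⊕1 = 1
p4 (pos 4,5,6,7,12,13,14,15,20,21,22,23,28,29,30,31): XOR of data positions = 1⊕0⊕1⊕0⊕1⊕1⊕1⊕0⊕0⊕0⊕0⊕0⊕0⊕0⊕1 = 0
p8 (pos 8,9,10,11,12,13,14,15,24,25,26,27,28,29,30,31): XOR of data positions = 1⊕0⊕1⊕0⊕1⊕1⊕1⊕0⊕0⊕0⊕0⊕0⊕0⊕0⊕1 = 0
p16 (pos 16,17,18,19,20,21,22,23,24,25,26,27,28,29,30,31): XOR of data positions = 1⊕0⊕1⊕0⊕0⊕0⊕0⊕0⊕0⊕0⊕0⊕0⊕0⊕0⊕1 = 1
Codeword: 0110101010101111101000000000001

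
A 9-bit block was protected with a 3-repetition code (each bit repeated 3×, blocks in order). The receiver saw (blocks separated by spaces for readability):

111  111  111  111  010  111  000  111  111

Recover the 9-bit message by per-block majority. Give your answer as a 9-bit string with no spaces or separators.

Block 1 (111): 3 ones → 1
Block 2 (111): 3 ones → 1
Block 3 (111): 3 ones → 1
Block 4 (111): 3 ones → 1
Block 5 (010): 1 one → 0
Block 6 (111): 3 ones → 1
Block 7 (000): 0 ones → 0
Block 8 (111): 3 ones → 1
Block 9 (111): 3 ones → 1

111101011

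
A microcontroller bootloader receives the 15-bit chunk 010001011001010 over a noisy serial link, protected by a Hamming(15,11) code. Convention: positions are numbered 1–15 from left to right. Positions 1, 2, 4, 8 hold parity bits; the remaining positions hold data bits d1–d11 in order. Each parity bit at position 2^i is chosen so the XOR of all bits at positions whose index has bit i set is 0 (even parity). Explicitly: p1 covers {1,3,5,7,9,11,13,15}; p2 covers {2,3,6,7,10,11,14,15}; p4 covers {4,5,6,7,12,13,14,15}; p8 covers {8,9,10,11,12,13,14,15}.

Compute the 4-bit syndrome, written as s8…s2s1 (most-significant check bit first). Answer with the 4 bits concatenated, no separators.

0111

s1 (pos 1,3,5,7,9,11,13,15): 0⊕0⊕0⊕0⊕1⊕0⊕0⊕0 = 1
s2 (pos 2,3,6,7,10,11,14,15): 1⊕0⊕1⊕0⊕0⊕0⊕1⊕0 = 1
s4 (pos 4,5,6,7,12,13,14,15): 0⊕0⊕1⊕0⊕1⊕0⊕1⊕0 = 1
s8 (pos 8,9,10,11,12,13,14,15): 1⊕1⊕0⊕0⊕1⊕0⊕1⊕0 = 0
Syndrome s8…s1 = 0111 → error at position 7.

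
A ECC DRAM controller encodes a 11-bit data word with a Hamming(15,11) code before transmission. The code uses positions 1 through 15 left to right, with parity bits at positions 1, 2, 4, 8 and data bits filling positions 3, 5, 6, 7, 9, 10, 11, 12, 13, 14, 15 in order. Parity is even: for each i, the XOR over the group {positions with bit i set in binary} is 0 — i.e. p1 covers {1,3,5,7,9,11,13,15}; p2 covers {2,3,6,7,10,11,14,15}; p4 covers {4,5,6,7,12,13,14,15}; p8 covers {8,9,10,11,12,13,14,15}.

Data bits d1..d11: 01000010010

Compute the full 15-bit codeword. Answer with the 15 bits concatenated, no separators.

Place data at non-parity positions: p1 p2 0 p4 1 0 0 p8 0 0 1 0 0 1 0
p1 (pos 1,3,5,7,9,11,13,15): XOR of data positions = 0⊕1⊕0⊕0⊕1⊕0⊕0 = 0
p2 (pos 2,3,6,7,10,11,14,15): XOR of data positions = 0⊕0⊕0⊕0⊕1⊕1⊕0 = 0
p4 (pos 4,5,6,7,12,13,14,15): XOR of data positions = 1⊕0⊕0⊕0⊕0⊕1⊕0 = 0
p8 (pos 8,9,10,11,12,13,14,15): XOR of data positions = 0⊕0⊕1⊕0⊕0⊕1⊕0 = 0
Codeword: 000010000010010

000010000010010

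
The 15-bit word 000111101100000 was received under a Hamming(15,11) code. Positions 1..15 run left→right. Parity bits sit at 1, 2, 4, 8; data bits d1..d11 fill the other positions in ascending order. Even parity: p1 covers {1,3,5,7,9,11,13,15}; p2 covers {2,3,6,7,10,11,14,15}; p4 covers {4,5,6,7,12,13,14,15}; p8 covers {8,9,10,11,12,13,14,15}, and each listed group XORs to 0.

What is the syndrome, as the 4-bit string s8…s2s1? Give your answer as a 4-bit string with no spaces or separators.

s1 (pos 1,3,5,7,9,11,13,15): 0⊕0⊕1⊕1⊕1⊕0⊕0⊕0 = 1
s2 (pos 2,3,6,7,10,11,14,15): 0⊕0⊕1⊕1⊕1⊕0⊕0⊕0 = 1
s4 (pos 4,5,6,7,12,13,14,15): 1⊕1⊕1⊕1⊕0⊕0⊕0⊕0 = 0
s8 (pos 8,9,10,11,12,13,14,15): 0⊕1⊕1⊕0⊕0⊕0⊕0⊕0 = 0
Syndrome s8…s1 = 0011 → error at position 3.

0011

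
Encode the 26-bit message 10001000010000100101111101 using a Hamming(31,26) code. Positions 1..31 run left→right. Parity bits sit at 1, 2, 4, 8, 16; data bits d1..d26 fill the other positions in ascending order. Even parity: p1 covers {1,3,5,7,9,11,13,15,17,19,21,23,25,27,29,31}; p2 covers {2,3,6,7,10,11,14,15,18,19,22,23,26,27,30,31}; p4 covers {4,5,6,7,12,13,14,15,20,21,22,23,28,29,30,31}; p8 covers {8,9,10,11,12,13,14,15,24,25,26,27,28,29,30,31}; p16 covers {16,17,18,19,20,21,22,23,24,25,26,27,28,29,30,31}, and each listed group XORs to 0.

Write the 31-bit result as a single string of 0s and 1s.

Place data at non-parity positions: p1 p2 1 p4 0 0 0 p8 1 0 0 0 0 1 0 p16 0 0 0 1 0 0 1 0 1 1 1 1 1 0 1
p1 (pos 1,3,5,7,9,11,13,15,17,19,21,23,25,27,29,31): XOR of data positions = 1⊕0⊕0⊕1⊕0⊕0⊕0⊕0⊕0⊕0⊕1⊕1⊕1⊕1⊕1 = 1
p2 (pos 2,3,6,7,10,11,14,15,18,19,22,23,26,27,30,31): XOR of data positions = 1⊕0⊕0⊕0⊕0⊕1⊕0⊕0⊕0⊕0⊕1⊕1⊕1⊕0⊕1 = 0
p4 (pos 4,5,6,7,12,13,14,15,20,21,22,23,28,29,30,31): XOR of data positions = 0⊕0⊕0⊕0⊕0⊕1⊕0⊕1⊕0⊕0⊕1⊕1⊕1⊕0⊕1 = 0
p8 (pos 8,9,10,11,12,13,14,15,24,25,26,27,28,29,30,31): XOR of data positions = 1⊕0⊕0⊕0⊕0⊕1⊕0⊕0⊕1⊕1⊕1⊕1⊕1⊕0⊕1 = 0
p16 (pos 16,17,18,19,20,21,22,23,24,25,26,27,28,29,30,31): XOR of data positions = 0⊕0⊕0⊕1⊕0⊕0⊕1⊕0⊕1⊕1⊕1⊕1⊕1⊕0⊕1 = 0
Codeword: 1010000010000100000100101111101

1010000010000100000100101111101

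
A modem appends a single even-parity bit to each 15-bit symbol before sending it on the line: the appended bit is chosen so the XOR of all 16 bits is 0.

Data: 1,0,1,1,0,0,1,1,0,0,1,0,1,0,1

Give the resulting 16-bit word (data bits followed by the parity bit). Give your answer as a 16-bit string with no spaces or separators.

XOR of the 15 data bits: 1⊕0⊕1⊕1⊕0⊕0⊕1⊕1⊕0⊕0⊕1⊕0⊕1⊕0⊕1 = 0
Parity bit = 0 (so all 16 bits XOR to 0).

1011001100101010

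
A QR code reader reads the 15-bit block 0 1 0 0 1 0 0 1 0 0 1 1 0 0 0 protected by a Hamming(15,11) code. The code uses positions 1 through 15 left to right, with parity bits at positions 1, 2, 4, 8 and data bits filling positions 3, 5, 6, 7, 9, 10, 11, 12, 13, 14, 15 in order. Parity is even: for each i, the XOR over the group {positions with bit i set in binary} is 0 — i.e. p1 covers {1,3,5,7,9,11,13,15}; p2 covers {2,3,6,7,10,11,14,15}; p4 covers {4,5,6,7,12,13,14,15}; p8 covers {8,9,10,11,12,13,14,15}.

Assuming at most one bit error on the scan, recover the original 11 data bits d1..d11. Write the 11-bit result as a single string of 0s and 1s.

01000011000

s1 (pos 1,3,5,7,9,11,13,15): 0⊕0⊕1⊕0⊕0⊕1⊕0⊕0 = 0
s2 (pos 2,3,6,7,10,11,14,15): 1⊕0⊕0⊕0⊕0⊕1⊕0⊕0 = 0
s4 (pos 4,5,6,7,12,13,14,15): 0⊕1⊕0⊕0⊕1⊕0⊕0⊕0 = 0
s8 (pos 8,9,10,11,12,13,14,15): 1⊕0⊕0⊕1⊕1⊕0⊕0⊕0 = 1
Syndrome s8…s1 = 1000 → error at position 8.
Flip position 8: 010010010011000 → 010010000011000
Read data bits from positions 3,5,6,7,9,10,11,12,13,14,15: 01000011000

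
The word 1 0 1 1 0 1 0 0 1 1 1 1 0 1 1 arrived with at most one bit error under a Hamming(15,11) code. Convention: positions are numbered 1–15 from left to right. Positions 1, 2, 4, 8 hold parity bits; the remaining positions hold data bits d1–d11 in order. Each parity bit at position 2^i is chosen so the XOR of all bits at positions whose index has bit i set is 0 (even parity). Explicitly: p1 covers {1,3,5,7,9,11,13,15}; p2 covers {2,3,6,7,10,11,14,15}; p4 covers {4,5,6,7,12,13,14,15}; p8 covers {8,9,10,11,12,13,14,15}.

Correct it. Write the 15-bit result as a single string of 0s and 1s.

101111001111011

s1 (pos 1,3,5,7,9,11,13,15): 1⊕1⊕0⊕0⊕1⊕1⊕0⊕1 = 1
s2 (pos 2,3,6,7,10,11,14,15): 0⊕1⊕1⊕0⊕1⊕1⊕1⊕1 = 0
s4 (pos 4,5,6,7,12,13,14,15): 1⊕0⊕1⊕0⊕1⊕0⊕1⊕1 = 1
s8 (pos 8,9,10,11,12,13,14,15): 0⊕1⊕1⊕1⊕1⊕0⊕1⊕1 = 0
Syndrome s8…s1 = 0101 → error at position 5.
Flip position 5: 101101001111011 → 101111001111011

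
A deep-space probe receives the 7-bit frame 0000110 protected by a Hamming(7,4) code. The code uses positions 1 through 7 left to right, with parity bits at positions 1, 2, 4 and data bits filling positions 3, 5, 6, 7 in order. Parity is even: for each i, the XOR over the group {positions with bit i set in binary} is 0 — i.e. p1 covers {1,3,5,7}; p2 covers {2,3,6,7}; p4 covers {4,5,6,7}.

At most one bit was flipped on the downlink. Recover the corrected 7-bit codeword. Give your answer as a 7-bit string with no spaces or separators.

s1 (pos 1,3,5,7): 0⊕0⊕1⊕0 = 1
s2 (pos 2,3,6,7): 0⊕0⊕1⊕0 = 1
s4 (pos 4,5,6,7): 0⊕1⊕1⊕0 = 0
Syndrome s4…s1 = 011 → error at position 3.
Flip position 3: 0000110 → 0010110

0010110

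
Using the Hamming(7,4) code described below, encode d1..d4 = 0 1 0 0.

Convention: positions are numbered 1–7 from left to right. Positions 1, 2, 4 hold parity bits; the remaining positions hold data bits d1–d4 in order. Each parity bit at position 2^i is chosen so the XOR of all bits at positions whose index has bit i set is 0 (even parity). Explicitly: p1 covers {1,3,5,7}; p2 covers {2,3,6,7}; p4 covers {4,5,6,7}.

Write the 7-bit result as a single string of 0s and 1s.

Place data at non-parity positions: p1 p2 0 p4 1 0 0
p1 (pos 1,3,5,7): XOR of data positions = 0⊕1⊕0 = 1
p2 (pos 2,3,6,7): XOR of data positions = 0⊕0⊕0 = 0
p4 (pos 4,5,6,7): XOR of data positions = 1⊕0⊕0 = 1
Codeword: 1001100

1001100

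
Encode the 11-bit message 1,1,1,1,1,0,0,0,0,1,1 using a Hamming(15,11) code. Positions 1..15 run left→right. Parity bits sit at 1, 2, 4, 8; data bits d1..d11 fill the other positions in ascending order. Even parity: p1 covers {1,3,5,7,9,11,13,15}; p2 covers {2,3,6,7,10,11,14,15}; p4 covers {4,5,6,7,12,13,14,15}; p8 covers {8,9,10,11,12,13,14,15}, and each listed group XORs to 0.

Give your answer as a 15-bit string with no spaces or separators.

Place data at non-parity positions: p1 p2 1 p4 1 1 1 p8 1 0 0 0 0 1 1
p1 (pos 1,3,5,7,9,11,13,15): XOR of data positions = 1⊕1⊕1⊕1⊕0⊕0⊕1 = 1
p2 (pos 2,3,6,7,10,11,14,15): XOR of data positions = 1⊕1⊕1⊕0⊕0⊕1⊕1 = 1
p4 (pos 4,5,6,7,12,13,14,15): XOR of data positions = 1⊕1⊕1⊕0⊕0⊕1⊕1 = 1
p8 (pos 8,9,10,11,12,13,14,15): XOR of data positions = 1⊕0⊕0⊕0⊕0⊕1⊕1 = 1
Codeword: 111111111000011

111111111000011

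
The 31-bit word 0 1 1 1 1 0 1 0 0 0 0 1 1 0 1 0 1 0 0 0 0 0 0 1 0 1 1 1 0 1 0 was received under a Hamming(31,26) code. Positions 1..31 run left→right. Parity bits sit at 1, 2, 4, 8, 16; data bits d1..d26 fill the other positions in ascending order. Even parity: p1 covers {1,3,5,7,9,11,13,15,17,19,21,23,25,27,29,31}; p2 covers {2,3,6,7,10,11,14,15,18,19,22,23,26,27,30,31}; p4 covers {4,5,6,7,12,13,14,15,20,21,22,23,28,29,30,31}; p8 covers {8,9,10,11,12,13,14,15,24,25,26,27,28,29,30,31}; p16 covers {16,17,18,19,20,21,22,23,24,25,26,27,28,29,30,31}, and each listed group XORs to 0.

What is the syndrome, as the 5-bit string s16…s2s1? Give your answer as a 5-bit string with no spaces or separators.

00011

s1 (pos 1,3,5,7,9,11,13,15,17,19,21,23,25,27,29,31): 0⊕1⊕1⊕1⊕0⊕0⊕1⊕1⊕1⊕0⊕0⊕0⊕0⊕1⊕0⊕0 = 1
s2 (pos 2,3,6,7,10,11,14,15,18,19,22,23,26,27,30,31): 1⊕1⊕0⊕1⊕0⊕0⊕0⊕1⊕0⊕0⊕0⊕0⊕1⊕1⊕1⊕0 = 1
s4 (pos 4,5,6,7,12,13,14,15,20,21,22,23,28,29,30,31): 1⊕1⊕0⊕1⊕1⊕1⊕0⊕1⊕0⊕0⊕0⊕0⊕1⊕0⊕1⊕0 = 0
s8 (pos 8,9,10,11,12,13,14,15,24,25,26,27,28,29,30,31): 0⊕0⊕0⊕0⊕1⊕1⊕0⊕1⊕1⊕0⊕1⊕1⊕1⊕0⊕1⊕0 = 0
s16 (pos 16,17,18,19,20,21,22,23,24,25,26,27,28,29,30,31): 0⊕1⊕0⊕0⊕0⊕0⊕0⊕0⊕1⊕0⊕1⊕1⊕1⊕0⊕1⊕0 = 0
Syndrome s16…s1 = 00011 → error at position 3.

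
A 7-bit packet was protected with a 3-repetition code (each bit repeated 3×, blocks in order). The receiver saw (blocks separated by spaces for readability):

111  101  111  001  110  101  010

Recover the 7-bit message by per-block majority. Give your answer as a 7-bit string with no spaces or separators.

1110110

Block 1 (111): 3 ones → 1
Block 2 (101): 2 ones → 1
Block 3 (111): 3 ones → 1
Block 4 (001): 1 one → 0
Block 5 (110): 2 ones → 1
Block 6 (101): 2 ones → 1
Block 7 (010): 1 one → 0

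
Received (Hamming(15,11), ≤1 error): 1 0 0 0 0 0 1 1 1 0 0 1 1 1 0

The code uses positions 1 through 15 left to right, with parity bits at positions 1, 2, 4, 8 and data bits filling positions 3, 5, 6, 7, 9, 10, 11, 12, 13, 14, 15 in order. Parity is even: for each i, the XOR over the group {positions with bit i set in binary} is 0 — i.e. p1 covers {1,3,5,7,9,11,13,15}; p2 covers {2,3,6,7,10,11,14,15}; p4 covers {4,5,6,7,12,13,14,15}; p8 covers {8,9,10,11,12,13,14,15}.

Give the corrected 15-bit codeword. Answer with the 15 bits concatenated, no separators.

100000101001110

s1 (pos 1,3,5,7,9,11,13,15): 1⊕0⊕0⊕1⊕1⊕0⊕1⊕0 = 0
s2 (pos 2,3,6,7,10,11,14,15): 0⊕0⊕0⊕1⊕0⊕0⊕1⊕0 = 0
s4 (pos 4,5,6,7,12,13,14,15): 0⊕0⊕0⊕1⊕1⊕1⊕1⊕0 = 0
s8 (pos 8,9,10,11,12,13,14,15): 1⊕1⊕0⊕0⊕1⊕1⊕1⊕0 = 1
Syndrome s8…s1 = 1000 → error at position 8.
Flip position 8: 100000111001110 → 100000101001110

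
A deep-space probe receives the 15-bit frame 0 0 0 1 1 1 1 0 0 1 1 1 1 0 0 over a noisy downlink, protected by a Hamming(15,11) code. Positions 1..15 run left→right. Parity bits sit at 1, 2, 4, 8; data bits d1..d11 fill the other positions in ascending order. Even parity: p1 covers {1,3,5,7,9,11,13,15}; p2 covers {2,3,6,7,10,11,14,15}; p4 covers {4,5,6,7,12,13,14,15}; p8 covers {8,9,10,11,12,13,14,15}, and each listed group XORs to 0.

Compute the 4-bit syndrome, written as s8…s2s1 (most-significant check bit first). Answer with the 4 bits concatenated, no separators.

0000

s1 (pos 1,3,5,7,9,11,13,15): 0⊕0⊕1⊕1⊕0⊕1⊕1⊕0 = 0
s2 (pos 2,3,6,7,10,11,14,15): 0⊕0⊕1⊕1⊕1⊕1⊕0⊕0 = 0
s4 (pos 4,5,6,7,12,13,14,15): 1⊕1⊕1⊕1⊕1⊕1⊕0⊕0 = 0
s8 (pos 8,9,10,11,12,13,14,15): 0⊕0⊕1⊕1⊕1⊕1⊕0⊕0 = 0
Syndrome s8…s1 = 0000 → no error.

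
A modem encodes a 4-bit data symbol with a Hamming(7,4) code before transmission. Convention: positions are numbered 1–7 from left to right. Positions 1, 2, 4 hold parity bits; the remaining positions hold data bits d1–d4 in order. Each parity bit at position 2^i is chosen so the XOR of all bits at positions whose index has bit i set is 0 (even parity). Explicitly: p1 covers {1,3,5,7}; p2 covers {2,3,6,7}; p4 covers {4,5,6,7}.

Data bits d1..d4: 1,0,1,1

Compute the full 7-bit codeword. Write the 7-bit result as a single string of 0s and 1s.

0110011

Place data at non-parity positions: p1 p2 1 p4 0 1 1
p1 (pos 1,3,5,7): XOR of data positions = 1⊕0⊕1 = 0
p2 (pos 2,3,6,7): XOR of data positions = 1⊕1⊕1 = 1
p4 (pos 4,5,6,7): XOR of data positions = 0⊕1⊕1 = 0
Codeword: 0110011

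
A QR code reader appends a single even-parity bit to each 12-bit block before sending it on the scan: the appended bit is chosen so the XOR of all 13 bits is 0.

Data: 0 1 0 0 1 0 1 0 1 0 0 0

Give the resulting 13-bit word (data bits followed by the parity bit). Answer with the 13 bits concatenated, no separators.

XOR of the 12 data bits: 0⊕1⊕0⊕0⊕1⊕0⊕1⊕0⊕1⊕0⊕0⊕0 = 0
Parity bit = 0 (so all 13 bits XOR to 0).

0100101010000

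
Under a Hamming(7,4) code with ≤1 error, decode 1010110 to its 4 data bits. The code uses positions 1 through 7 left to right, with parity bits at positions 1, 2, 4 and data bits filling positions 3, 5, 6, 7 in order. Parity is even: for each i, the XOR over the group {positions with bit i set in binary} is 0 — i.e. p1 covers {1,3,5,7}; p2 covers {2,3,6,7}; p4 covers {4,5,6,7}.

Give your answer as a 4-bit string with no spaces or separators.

s1 (pos 1,3,5,7): 1⊕1⊕1⊕0 = 1
s2 (pos 2,3,6,7): 0⊕1⊕1⊕0 = 0
s4 (pos 4,5,6,7): 0⊕1⊕1⊕0 = 0
Syndrome s4…s1 = 001 → error at position 1.
Flip position 1: 1010110 → 0010110
Read data bits from positions 3,5,6,7: 1110

1110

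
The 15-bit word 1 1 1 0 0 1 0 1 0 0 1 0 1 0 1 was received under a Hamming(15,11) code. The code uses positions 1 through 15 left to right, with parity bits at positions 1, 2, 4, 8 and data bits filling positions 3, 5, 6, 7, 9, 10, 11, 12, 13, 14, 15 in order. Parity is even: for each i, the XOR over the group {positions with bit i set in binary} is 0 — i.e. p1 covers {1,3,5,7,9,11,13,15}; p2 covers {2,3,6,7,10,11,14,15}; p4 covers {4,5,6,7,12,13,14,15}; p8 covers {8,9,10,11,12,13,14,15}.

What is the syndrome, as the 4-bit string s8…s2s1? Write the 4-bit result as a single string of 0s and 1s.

0111

s1 (pos 1,3,5,7,9,11,13,15): 1⊕1⊕0⊕0⊕0⊕1⊕1⊕1 = 1
s2 (pos 2,3,6,7,10,11,14,15): 1⊕1⊕1⊕0⊕0⊕1⊕0⊕1 = 1
s4 (pos 4,5,6,7,12,13,14,15): 0⊕0⊕1⊕0⊕0⊕1⊕0⊕1 = 1
s8 (pos 8,9,10,11,12,13,14,15): 1⊕0⊕0⊕1⊕0⊕1⊕0⊕1 = 0
Syndrome s8…s1 = 0111 → error at position 7.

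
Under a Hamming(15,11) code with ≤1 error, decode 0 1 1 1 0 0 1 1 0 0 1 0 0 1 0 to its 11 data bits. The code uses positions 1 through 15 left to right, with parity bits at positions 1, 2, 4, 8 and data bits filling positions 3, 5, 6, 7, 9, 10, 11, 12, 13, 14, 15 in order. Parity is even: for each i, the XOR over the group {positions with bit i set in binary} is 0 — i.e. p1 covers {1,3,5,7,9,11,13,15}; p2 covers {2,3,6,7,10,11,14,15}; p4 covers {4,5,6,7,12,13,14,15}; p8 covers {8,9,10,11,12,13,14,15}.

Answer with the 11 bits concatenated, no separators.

10010010011

s1 (pos 1,3,5,7,9,11,13,15): 0⊕1⊕0⊕1⊕0⊕1⊕0⊕0 = 1
s2 (pos 2,3,6,7,10,11,14,15): 1⊕1⊕0⊕1⊕0⊕1⊕1⊕0 = 1
s4 (pos 4,5,6,7,12,13,14,15): 1⊕0⊕0⊕1⊕0⊕0⊕1⊕0 = 1
s8 (pos 8,9,10,11,12,13,14,15): 1⊕0⊕0⊕1⊕0⊕0⊕1⊕0 = 1
Syndrome s8…s1 = 1111 → error at position 15.
Flip position 15: 011100110010010 → 011100110010011
Read data bits from positions 3,5,6,7,9,10,11,12,13,14,15: 10010010011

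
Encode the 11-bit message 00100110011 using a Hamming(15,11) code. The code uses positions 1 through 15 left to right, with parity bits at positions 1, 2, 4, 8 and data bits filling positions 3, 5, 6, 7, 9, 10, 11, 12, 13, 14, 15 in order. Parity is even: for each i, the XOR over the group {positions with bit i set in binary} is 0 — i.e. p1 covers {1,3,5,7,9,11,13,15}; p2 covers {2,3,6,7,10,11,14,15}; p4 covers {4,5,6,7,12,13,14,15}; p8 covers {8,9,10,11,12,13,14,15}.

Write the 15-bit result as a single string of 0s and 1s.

010101000110011

Place data at non-parity positions: p1 p2 0 p4 0 1 0 p8 0 1 1 0 0 1 1
p1 (pos 1,3,5,7,9,11,13,15): XOR of data positions = 0⊕0⊕0⊕0⊕1⊕0⊕1 = 0
p2 (pos 2,3,6,7,10,11,14,15): XOR of data positions = 0⊕1⊕0⊕1⊕1⊕1⊕1 = 1
p4 (pos 4,5,6,7,12,13,14,15): XOR of data positions = 0⊕1⊕0⊕0⊕0⊕1⊕1 = 1
p8 (pos 8,9,10,11,12,13,14,15): XOR of data positions = 0⊕1⊕1⊕0⊕0⊕1⊕1 = 0
Codeword: 010101000110011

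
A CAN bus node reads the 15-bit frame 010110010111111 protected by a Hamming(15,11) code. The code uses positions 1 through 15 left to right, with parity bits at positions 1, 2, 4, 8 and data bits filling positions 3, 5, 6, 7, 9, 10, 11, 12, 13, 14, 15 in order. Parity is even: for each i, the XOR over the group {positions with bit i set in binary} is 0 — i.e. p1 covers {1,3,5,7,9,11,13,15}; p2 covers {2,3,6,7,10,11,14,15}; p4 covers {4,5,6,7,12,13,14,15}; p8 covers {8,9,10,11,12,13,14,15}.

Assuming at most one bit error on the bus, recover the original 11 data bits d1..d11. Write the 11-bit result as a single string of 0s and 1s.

01000011111

s1 (pos 1,3,5,7,9,11,13,15): 0⊕0⊕1⊕0⊕0⊕1⊕1⊕1 = 0
s2 (pos 2,3,6,7,10,11,14,15): 1⊕0⊕0⊕0⊕1⊕1⊕1⊕1 = 1
s4 (pos 4,5,6,7,12,13,14,15): 1⊕1⊕0⊕0⊕1⊕1⊕1⊕1 = 0
s8 (pos 8,9,10,11,12,13,14,15): 1⊕0⊕1⊕1⊕1⊕1⊕1⊕1 = 1
Syndrome s8…s1 = 1010 → error at position 10.
Flip position 10: 010110010111111 → 010110010011111
Read data bits from positions 3,5,6,7,9,10,11,12,13,14,15: 01000011111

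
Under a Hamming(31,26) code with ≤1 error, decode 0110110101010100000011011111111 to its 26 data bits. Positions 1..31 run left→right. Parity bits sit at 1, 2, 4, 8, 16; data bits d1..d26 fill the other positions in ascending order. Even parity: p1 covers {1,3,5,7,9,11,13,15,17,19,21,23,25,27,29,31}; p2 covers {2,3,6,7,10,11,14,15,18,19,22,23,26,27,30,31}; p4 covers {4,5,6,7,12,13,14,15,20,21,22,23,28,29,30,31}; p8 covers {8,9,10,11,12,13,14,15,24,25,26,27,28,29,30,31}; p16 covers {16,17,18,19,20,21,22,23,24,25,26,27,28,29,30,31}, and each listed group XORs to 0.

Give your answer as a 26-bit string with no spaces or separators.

11100101010000011011111111

s1 (pos 1,3,5,7,9,11,13,15,17,19,21,23,25,27,29,31): 0⊕1⊕1⊕0⊕0⊕0⊕0⊕0⊕0⊕0⊕1⊕0⊕1⊕1⊕1⊕1 = 1
s2 (pos 2,3,6,7,10,11,14,15,18,19,22,23,26,27,30,31): 1⊕1⊕1⊕0⊕1⊕0⊕1⊕0⊕0⊕0⊕1⊕0⊕1⊕1⊕1⊕1 = 0
s4 (pos 4,5,6,7,12,13,14,15,20,21,22,23,28,29,30,31): 0⊕1⊕1⊕0⊕1⊕0⊕1⊕0⊕0⊕1⊕1⊕0⊕1⊕1⊕1⊕1 = 0
s8 (pos 8,9,10,11,12,13,14,15,24,25,26,27,28,29,30,31): 1⊕0⊕1⊕0⊕1⊕0⊕1⊕0⊕1⊕1⊕1⊕1⊕1⊕1⊕1⊕1 = 0
s16 (pos 16,17,18,19,20,21,22,23,24,25,26,27,28,29,30,31): 0⊕0⊕0⊕0⊕0⊕1⊕1⊕0⊕1⊕1⊕1⊕1⊕1⊕1⊕1⊕1 = 0
Syndrome s16…s1 = 00001 → error at position 1.
Flip position 1: 0110110101010100000011011111111 → 1110110101010100000011011111111
Read data bits from positions 3,5,6,7,9,10,11,12,13,14,15,17,18,19,20,21,22,23,24,25,26,27,28,29,30,31: 11100101010000011011111111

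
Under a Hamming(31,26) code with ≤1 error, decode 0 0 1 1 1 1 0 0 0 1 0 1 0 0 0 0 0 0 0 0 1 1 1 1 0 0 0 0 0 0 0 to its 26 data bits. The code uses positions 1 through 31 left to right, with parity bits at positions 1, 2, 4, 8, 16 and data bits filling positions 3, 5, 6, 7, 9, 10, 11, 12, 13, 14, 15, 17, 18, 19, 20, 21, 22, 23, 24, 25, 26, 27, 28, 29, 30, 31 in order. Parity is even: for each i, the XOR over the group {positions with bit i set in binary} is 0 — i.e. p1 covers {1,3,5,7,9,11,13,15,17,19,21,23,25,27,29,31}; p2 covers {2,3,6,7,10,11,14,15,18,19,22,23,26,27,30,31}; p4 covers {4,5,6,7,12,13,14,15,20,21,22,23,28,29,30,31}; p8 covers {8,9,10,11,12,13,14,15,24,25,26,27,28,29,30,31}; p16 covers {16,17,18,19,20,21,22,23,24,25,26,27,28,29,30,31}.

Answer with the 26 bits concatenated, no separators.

11100101010000011110000000

s1 (pos 1,3,5,7,9,11,13,15,17,19,21,23,25,27,29,31): 0⊕1⊕1⊕0⊕0⊕0⊕0⊕0⊕0⊕0⊕1⊕1⊕0⊕0⊕0⊕0 = 0
s2 (pos 2,3,6,7,10,11,14,15,18,19,22,23,26,27,30,31): 0⊕1⊕1⊕0⊕1⊕0⊕0⊕0⊕0⊕0⊕1⊕1⊕0⊕0⊕0⊕0 = 1
s4 (pos 4,5,6,7,12,13,14,15,20,21,22,23,28,29,30,31): 1⊕1⊕1⊕0⊕1⊕0⊕0⊕0⊕0⊕1⊕1⊕1⊕0⊕0⊕0⊕0 = 1
s8 (pos 8,9,10,11,12,13,14,15,24,25,26,27,28,29,30,31): 0⊕0⊕1⊕0⊕1⊕0⊕0⊕0⊕1⊕0⊕0⊕0⊕0⊕0⊕0⊕0 = 1
s16 (pos 16,17,18,19,20,21,22,23,24,25,26,27,28,29,30,31): 0⊕0⊕0⊕0⊕0⊕1⊕1⊕1⊕1⊕0⊕0⊕0⊕0⊕0⊕0⊕0 = 0
Syndrome s16…s1 = 01110 → error at position 14.
Flip position 14: 0011110001010000000011110000000 → 0011110001010100000011110000000
Read data bits from positions 3,5,6,7,9,10,11,12,13,14,15,17,18,19,20,21,22,23,24,25,26,27,28,29,30,31: 11100101010000011110000000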